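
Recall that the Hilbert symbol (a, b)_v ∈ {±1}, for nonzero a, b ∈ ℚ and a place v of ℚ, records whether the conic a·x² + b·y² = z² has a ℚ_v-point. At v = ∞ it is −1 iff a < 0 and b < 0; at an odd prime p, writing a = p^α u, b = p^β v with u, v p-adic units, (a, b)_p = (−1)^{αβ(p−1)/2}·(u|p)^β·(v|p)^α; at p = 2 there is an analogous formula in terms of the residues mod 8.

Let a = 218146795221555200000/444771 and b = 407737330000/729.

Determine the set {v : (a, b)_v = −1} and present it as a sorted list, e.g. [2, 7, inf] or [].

[5, 7, 11, 19]

Mod squares: a ≡ 168245, b ≡ 13. Check v ∈ {∞, 2, 3, 5, 7, 11, 13, 17, 19, 23}.
v=∞: 168245 > 0 and 13 > 0  ⇒  (a,b)_∞ = +1.
v=11: a=11^3·(≡4), b=11^2·(≡7) mod 11; (4|11)=+1, (7|11)=-1; (−1)^{3·2·5}·(+1)^2·(-1)^3 = -1.
v=13: a=13^2·(≡10), b=13^1·(≡1) mod 13; (10|13)=+1, (1|13)=+1; (−1)^{2·1·6}·(+1)^1·(+1)^2 = +1.
v=2: v_2(a)=14, v_2(b)=4; units ≡ 5, 5 (mod 8); ε·ε+αω+βω = 0·0+14·1+4·1 ≡ 0  ⇒  (a,b)_2 = +1.
v=19: a=19^-1·(≡16), b=19^0·(≡10) mod 19; (16|19)=+1, (10|19)=-1; (−1)^{-1·0·9}·(+1)^0·(-1)^-1 = -1.
v=7: a=7^7·(≡2), b=7^2·(≡3) mod 7; (2|7)=+1, (3|7)=-1; (−1)^{7·2·3}·(+1)^2·(-1)^7 = -1.
v=23: a=23^1·(≡6), b=23^2·(≡16) mod 23; (6|23)=+1, (16|23)=+1; (−1)^{1·2·11}·(+1)^2·(+1)^1 = +1.
v=17: a=17^-2·(≡13), b=17^0·(≡4) mod 17; (13|17)=+1, (4|17)=+1; (−1)^{-2·0·8}·(+1)^0·(+1)^-2 = +1.
v=3: a=3^-4·(≡2), b=3^-6·(≡1) mod 3; (2|3)=-1, (1|3)=+1; (−1)^{-4·-6·1}·(-1)^-6·(+1)^-4 = +1.
v=5: a=5^5·(≡4), b=5^4·(≡2) mod 5; (4|5)=+1, (2|5)=-1; (−1)^{5·4·2}·(+1)^4·(-1)^5 = -1.
Ram(168245, 13) = {5, 7, 11, 19}; no ℚ_5-point on the conic.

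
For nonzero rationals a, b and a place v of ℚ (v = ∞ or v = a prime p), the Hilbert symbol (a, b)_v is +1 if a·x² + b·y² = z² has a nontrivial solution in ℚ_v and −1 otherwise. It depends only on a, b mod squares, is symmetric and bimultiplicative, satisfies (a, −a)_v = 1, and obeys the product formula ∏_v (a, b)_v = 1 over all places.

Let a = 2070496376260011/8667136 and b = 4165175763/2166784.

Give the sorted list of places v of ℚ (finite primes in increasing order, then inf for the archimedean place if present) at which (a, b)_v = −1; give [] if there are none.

[2, 19]

(a, b) ≡ (19, 323) mod (ℚ^×)²; places V = {2, 3, 7, 17, 19, 23, ∞}.
(a,b)_2: α=-14, β=-12; u≡3, v≡3 (mod 8); ε(u)ε(v)=1·1, αω(v)=-14·1, βω(u)=-12·1; sum ≡ 1  ⇒  -1.
(a,b)_∞: sgn(19)=+, sgn(323)=+, so +1.
(a,b)_3: α=10, u≡1; β=6, v≡2 (mod 3); (1|3)=+1, (2|3)=-1; sign (−1)^0·+1^6·-1^10 = +1.
(a,b)_19: α=5, u≡1; β=3, v≡11 (mod 19); (1|19)=+1, (11|19)=+1; sign (−1)^1·+1^3·+1^5 = -1.
(a,b)_7: α=2, u≡5; β=2, v≡1 (mod 7); (5|7)=-1, (1|7)=+1; sign (−1)^0·-1^2·+1^2 = +1.
(a,b)_23: α=-2, u≡15; β=-2, v≡16 (mod 23); (15|23)=-1, (16|23)=+1; sign (−1)^0·-1^-2·+1^-2 = +1.
(a,b)_17: α=2, u≡13; β=1, v≡1 (mod 17); (13|17)=+1, (1|17)=+1; sign (−1)^0·+1^1·+1^2 = +1.
|Ram(19, 323)| = 2, even; anisotropic at {2, 19}.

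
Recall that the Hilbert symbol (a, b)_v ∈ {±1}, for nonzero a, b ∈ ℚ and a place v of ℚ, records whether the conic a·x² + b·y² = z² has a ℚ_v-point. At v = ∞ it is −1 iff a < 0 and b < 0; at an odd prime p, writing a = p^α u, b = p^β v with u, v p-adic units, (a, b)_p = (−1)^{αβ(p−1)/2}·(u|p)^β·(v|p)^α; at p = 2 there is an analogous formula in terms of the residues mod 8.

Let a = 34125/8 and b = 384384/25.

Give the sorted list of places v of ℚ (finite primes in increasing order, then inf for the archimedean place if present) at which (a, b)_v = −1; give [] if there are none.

[3, 11]

Mod squares: a ≡ 2730, b ≡ 6006. Check v ∈ {∞, 2, 3, 5, 7, 11, 13}.
v=13: a=13^1·(≡8), b=13^1·(≡7) mod 13; (8|13)=-1, (7|13)=-1; (−1)^{1·1·6}·(-1)^1·(-1)^1 = +1.
v=3: a=3^1·(≡1), b=3^1·(≡1) mod 3; (1|3)=+1, (1|3)=+1; (−1)^{1·1·1}·(+1)^1·(+1)^1 = -1.
v=5: a=5^3·(≡1), b=5^-2·(≡4) mod 5; (1|5)=+1, (4|5)=+1; (−1)^{3·-2·2}·(+1)^-2·(+1)^3 = +1.
v=7: a=7^1·(≡3), b=7^1·(≡1) mod 7; (3|7)=-1, (1|7)=+1; (−1)^{1·1·3}·(-1)^1·(+1)^1 = +1.
v=11: a=11^0·(≡10), b=11^1·(≡10) mod 11; (10|11)=-1, (10|11)=-1; (−1)^{0·1·5}·(-1)^1·(-1)^0 = -1.
v=2: v_2(a)=-3, v_2(b)=7; units ≡ 5, 3 (mod 8); ε·ε+αω+βω = 0·1+-3·1+7·1 ≡ 0  ⇒  (a,b)_2 = +1.
v=∞: 2730 > 0 and 6006 > 0  ⇒  (a,b)_∞ = +1.
Ram(2730, 6006) = {3, 11}; no ℚ_3-point on the conic.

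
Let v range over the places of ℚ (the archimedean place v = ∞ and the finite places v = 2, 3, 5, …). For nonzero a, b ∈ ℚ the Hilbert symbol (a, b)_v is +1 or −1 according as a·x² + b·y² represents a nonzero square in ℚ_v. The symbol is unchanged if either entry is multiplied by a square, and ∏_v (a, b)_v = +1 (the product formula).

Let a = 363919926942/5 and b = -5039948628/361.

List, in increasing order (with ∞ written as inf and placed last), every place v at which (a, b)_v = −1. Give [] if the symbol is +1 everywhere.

[5, 13, 17, 29]

(a, b) ≡ (1986790, -128557) mod (ℚ^×)²; places V = {2, 3, 5, 11, 13, 17, 19, 29, 31, ∞}.
(a,b)_17: α=1, u≡12; β=0, v≡7 (mod 17); (12|17)=-1, (7|17)=-1; sign (−1)^0·-1^0·-1^1 = -1.
(a,b)_3: α=2, u≡1; β=4, v≡2 (mod 3); (1|3)=+1, (2|3)=-1; sign (−1)^0·+1^4·-1^2 = +1.
(a,b)_5: α=-1, u≡2; β=0, v≡2 (mod 5); (2|5)=-1, (2|5)=-1; sign (−1)^0·-1^0·-1^-1 = -1.
(a,b)_29: α=3, u≡10; β=1, v≡1 (mod 29); (10|29)=-1, (1|29)=+1; sign (−1)^0·-1^1·+1^3 = -1.
(a,b)_2: α=1, β=2; u≡3, v≡3 (mod 8); ε(u)ε(v)=1·1, αω(v)=1·1, βω(u)=2·1; sum ≡ 0  ⇒  +1.
(a,b)_∞: sgn(1986790)=+, sgn(-128557)=−, so +1.
(a,b)_11: α=2, u≡1; β=3, v≡7 (mod 11); (1|11)=+1, (7|11)=-1; sign (−1)^0·+1^3·-1^2 = +1.
(a,b)_19: α=0, u≡9; β=-2, v≡17 (mod 19); (9|19)=+1, (17|19)=+1; sign (−1)^0·+1^-2·+1^0 = +1.
(a,b)_31: α=1, u≡17; β=1, v≡7 (mod 31); (17|31)=-1, (7|31)=+1; sign (−1)^1·-1^1·+1^1 = +1.
(a,b)_13: α=1, u≡2; β=1, v≡1 (mod 13); (2|13)=-1, (1|13)=+1; sign (−1)^0·-1^1·+1^1 = -1.
Ram(1986790, -128557) = {5, 13, 17, 29}; no ℚ_5-point on the conic.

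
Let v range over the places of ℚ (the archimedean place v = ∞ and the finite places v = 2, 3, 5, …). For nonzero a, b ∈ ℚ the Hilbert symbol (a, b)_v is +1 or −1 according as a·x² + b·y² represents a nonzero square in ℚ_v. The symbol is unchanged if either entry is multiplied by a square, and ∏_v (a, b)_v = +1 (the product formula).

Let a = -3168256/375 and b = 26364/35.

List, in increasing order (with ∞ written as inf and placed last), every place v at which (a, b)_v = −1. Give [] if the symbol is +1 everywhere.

(a, b) ≡ (-46410, 1365) mod (ℚ^×)²; places V = {2, 3, 5, 7, 13, 17, ∞}.
(a,b)_7: α=1, u≡3; β=-1, v≡6 (mod 7); (3|7)=-1, (6|7)=-1; sign (−1)^1·-1^-1·-1^1 = -1.
(a,b)_13: α=1, u≡7; β=3, v≡10 (mod 13); (7|13)=-1, (10|13)=+1; sign (−1)^0·-1^3·+1^1 = -1.
(a,b)_2: α=11, β=2; u≡3, v≡5 (mod 8); ε(u)ε(v)=1·0, αω(v)=11·1, βω(u)=2·1; sum ≡ 1  ⇒  -1.
(a,b)_3: α=-1, u≡1; β=1, v≡2 (mod 3); (1|3)=+1, (2|3)=-1; sign (−1)^1·+1^1·-1^-1 = +1.
(a,b)_17: α=1, u≡3; β=0, v≡14 (mod 17); (3|17)=-1, (14|17)=-1; sign (−1)^0·-1^0·-1^1 = -1.
(a,b)_5: α=-3, u≡3; β=-1, v≡2 (mod 5); (3|5)=-1, (2|5)=-1; sign (−1)^0·-1^-1·-1^-3 = +1.
(a,b)_∞: sgn(-46410)=−, sgn(1365)=+, so +1.
(-46410, 1365 / ℚ) ramifies at {2, 7, 13, 17}: a division algebra.

[2, 7, 13, 17]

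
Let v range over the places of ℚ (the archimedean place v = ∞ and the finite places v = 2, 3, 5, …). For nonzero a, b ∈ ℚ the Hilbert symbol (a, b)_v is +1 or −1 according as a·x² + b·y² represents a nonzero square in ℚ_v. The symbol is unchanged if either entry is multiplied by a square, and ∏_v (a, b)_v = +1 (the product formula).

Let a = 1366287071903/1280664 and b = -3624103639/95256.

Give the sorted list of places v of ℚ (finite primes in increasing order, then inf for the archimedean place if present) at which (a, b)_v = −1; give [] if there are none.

[3, 13]

(a, b) ≡ (199578, -89466) mod (ℚ^×)²; places V = {2, 3, 7, 11, 13, 17, 29, 31, 37, ∞}.
(a,b)_3: α=-3, u≡1; β=-5, v≡1 (mod 3); (1|3)=+1, (1|3)=+1; sign (−1)^1·+1^-5·+1^-3 = -1.
(a,b)_7: α=-2, u≡1; β=-2, v≡1 (mod 7); (1|7)=+1, (1|7)=+1; sign (−1)^0·+1^-2·+1^-2 = +1.
(a,b)_17: α=2, u≡16; β=2, v≡7 (mod 17); (16|17)=+1, (7|17)=-1; sign (−1)^0·+1^2·-1^2 = +1.
(a,b)_31: α=1, u≡3; β=1, v≡25 (mod 31); (3|31)=-1, (25|31)=+1; sign (−1)^1·-1^1·+1^1 = +1.
(a,b)_37: α=1, u≡13; β=1, v≡32 (mod 37); (13|37)=-1, (32|37)=-1; sign (−1)^0·-1^1·-1^1 = +1.
(a,b)_2: α=-3, β=-3; u≡5, v≡3 (mod 8); ε(u)ε(v)=0·1, αω(v)=-3·1, βω(u)=-3·1; sum ≡ 0  ⇒  +1.
(a,b)_29: α=3, u≡13; β=2, v≡22 (mod 29); (13|29)=+1, (22|29)=+1; sign (−1)^0·+1^2·+1^3 = +1.
(a,b)_13: α=2, u≡6; β=1, v≡2 (mod 13); (6|13)=-1, (2|13)=-1; sign (−1)^0·-1^1·-1^2 = -1.
(a,b)_∞: sgn(199578)=+, sgn(-89466)=−, so +1.
(a,b)_11: α=-2, u≡3; β=0, v≡6 (mod 11); (3|11)=+1, (6|11)=-1; sign (−1)^0·+1^0·-1^-2 = +1.
Ram(199578, -89466) = {3, 13}; no ℚ_3-point on the conic.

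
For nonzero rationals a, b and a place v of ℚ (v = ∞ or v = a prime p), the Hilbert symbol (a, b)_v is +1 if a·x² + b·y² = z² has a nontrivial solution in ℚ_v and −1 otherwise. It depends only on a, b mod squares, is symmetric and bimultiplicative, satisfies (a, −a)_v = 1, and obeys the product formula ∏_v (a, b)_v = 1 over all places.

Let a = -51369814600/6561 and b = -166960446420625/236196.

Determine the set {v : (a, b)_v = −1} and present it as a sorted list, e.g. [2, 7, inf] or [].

[2, 11, 17, inf]

Mod squares: a ≡ -34, b ≡ -3553. Check v ∈ {∞, 2, 3, 5, 11, 13, 17, 19, 23, 29}.
v=23: a=23^2·(≡12), b=23^2·(≡18) mod 23; (12|23)=+1, (18|23)=+1; (−1)^{2·2·11}·(+1)^2·(+1)^2 = +1.
v=3: a=3^-8·(≡2), b=3^-10·(≡2) mod 3; (2|3)=-1, (2|3)=-1; (−1)^{-8·-10·1}·(-1)^-10·(-1)^-8 = +1.
v=2: v_2(a)=3, v_2(b)=-2; units ≡ 7, 7 (mod 8); ε·ε+αω+βω = 1·1+3·0+-2·0 ≡ 1  ⇒  (a,b)_2 = -1.
v=19: a=19^0·(≡17), b=19^1·(≡15) mod 19; (17|19)=+1, (15|19)=-1; (−1)^{0·1·9}·(+1)^1·(-1)^0 = +1.
v=29: a=29^0·(≡28), b=29^2·(≡14) mod 29; (28|29)=+1, (14|29)=-1; (−1)^{0·2·14}·(+1)^2·(-1)^0 = +1.
v=17: a=17^1·(≡9), b=17^1·(≡7) mod 17; (9|17)=+1, (7|17)=-1; (−1)^{1·1·8}·(+1)^1·(-1)^1 = -1.
v=∞: -34 < 0 and -3553 < 0  ⇒  (a,b)_∞ = -1.
v=5: a=5^2·(≡1), b=5^4·(≡2) mod 5; (1|5)=+1, (2|5)=-1; (−1)^{2·4·2}·(+1)^4·(-1)^2 = +1.
v=11: a=11^0·(≡10), b=11^1·(≡7) mod 11; (10|11)=-1, (7|11)=-1; (−1)^{0·1·5}·(-1)^1·(-1)^0 = -1.
v=13: a=13^4·(≡6), b=13^2·(≡12) mod 13; (6|13)=-1, (12|13)=+1; (−1)^{4·2·6}·(-1)^2·(+1)^4 = +1.
|Ram(-34, -3553)| = 4, even; anisotropic at {2, 11, 17, ∞}.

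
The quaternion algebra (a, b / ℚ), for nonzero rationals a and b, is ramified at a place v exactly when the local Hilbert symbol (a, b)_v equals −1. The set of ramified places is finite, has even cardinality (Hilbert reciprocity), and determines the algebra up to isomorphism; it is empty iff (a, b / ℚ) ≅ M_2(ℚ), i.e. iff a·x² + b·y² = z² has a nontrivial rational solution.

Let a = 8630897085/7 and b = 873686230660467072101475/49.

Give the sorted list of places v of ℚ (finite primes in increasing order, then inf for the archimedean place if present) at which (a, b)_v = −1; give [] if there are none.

Mod squares: a ≡ 1023155, b ≡ 950011. Check v ∈ {∞, 2, 3, 5, 7, 17, 23, 29, 31, 41, 47}.
v=23: a=23^1·(≡8), b=23^2·(≡17) mod 23; (8|23)=+1, (17|23)=-1; (−1)^{1·2·11}·(+1)^2·(-1)^1 = -1.
v=5: a=5^1·(≡1), b=5^2·(≡1) mod 5; (1|5)=+1, (1|5)=+1; (−1)^{1·2·2}·(+1)^2·(+1)^1 = +1.
v=29: a=29^0·(≡16), b=29^1·(≡15) mod 29; (16|29)=+1, (15|29)=-1; (−1)^{0·1·14}·(+1)^1·(-1)^0 = +1.
v=41: a=41^1·(≡15), b=41^3·(≡3) mod 41; (15|41)=-1, (3|41)=-1; (−1)^{1·3·20}·(-1)^3·(-1)^1 = +1.
v=31: a=31^1·(≡24), b=31^2·(≡7) mod 31; (24|31)=-1, (7|31)=+1; (−1)^{1·2·15}·(-1)^2·(+1)^1 = +1.
v=2: v_2(a)=0, v_2(b)=0; units ≡ 3, 3 (mod 8); ε·ε+αω+βω = 1·1+0·1+0·1 ≡ 1  ⇒  (a,b)_2 = -1.
v=3: a=3^10·(≡2), b=3^16·(≡1) mod 3; (2|3)=-1, (1|3)=+1; (−1)^{10·16·1}·(-1)^16·(+1)^10 = +1.
v=∞: 1023155 > 0 and 950011 > 0  ⇒  (a,b)_∞ = +1.
v=17: a=17^0·(≡11), b=17^1·(≡15) mod 17; (11|17)=-1, (15|17)=+1; (−1)^{0·1·8}·(-1)^1·(+1)^0 = -1.
v=47: a=47^0·(≡8), b=47^1·(≡25) mod 47; (8|47)=+1, (25|47)=+1; (−1)^{0·1·23}·(+1)^1·(+1)^0 = +1.
v=7: a=7^-1·(≡6), b=7^-2·(≡5) mod 7; (6|7)=-1, (5|7)=-1; (−1)^{-1·-2·3}·(-1)^-2·(-1)^-1 = -1.
Ram(1023155, 950011) = {2, 7, 17, 23}; no ℚ_2-point on the conic.

[2, 7, 17, 23]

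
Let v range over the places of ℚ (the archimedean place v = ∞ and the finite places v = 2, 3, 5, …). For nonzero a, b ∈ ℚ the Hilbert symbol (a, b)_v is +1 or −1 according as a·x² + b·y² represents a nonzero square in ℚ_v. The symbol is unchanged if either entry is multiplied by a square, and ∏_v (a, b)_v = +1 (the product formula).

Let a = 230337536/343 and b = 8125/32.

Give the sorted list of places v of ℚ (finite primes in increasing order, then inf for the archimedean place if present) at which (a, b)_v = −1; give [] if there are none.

[2, 7]

(a, b) ≡ (77, 26) mod (ℚ^×)²; places V = {2, 5, 7, 11, 13, ∞}.
(a,b)_∞: sgn(77)=+, sgn(26)=+, so +1.
(a,b)_13: α=2, u≡10; β=1, v≡11 (mod 13); (10|13)=+1, (11|13)=-1; sign (−1)^0·+1^1·-1^2 = +1.
(a,b)_2: α=10, β=-5; u≡5, v≡5 (mod 8); ε(u)ε(v)=0·0, αω(v)=10·1, βω(u)=-5·1; sum ≡ 1  ⇒  -1.
(a,b)_5: α=0, u≡2; β=4, v≡4 (mod 5); (2|5)=-1, (4|5)=+1; sign (−1)^0·-1^4·+1^0 = +1.
(a,b)_11: α=3, u≡2; β=0, v≡4 (mod 11); (2|11)=-1, (4|11)=+1; sign (−1)^0·-1^0·+1^3 = +1.
(a,b)_7: α=-3, u≡2; β=0, v≡3 (mod 7); (2|7)=+1, (3|7)=-1; sign (−1)^0·+1^0·-1^-3 = -1.
|Ram(77, 26)| = 2, even; anisotropic at {2, 7}.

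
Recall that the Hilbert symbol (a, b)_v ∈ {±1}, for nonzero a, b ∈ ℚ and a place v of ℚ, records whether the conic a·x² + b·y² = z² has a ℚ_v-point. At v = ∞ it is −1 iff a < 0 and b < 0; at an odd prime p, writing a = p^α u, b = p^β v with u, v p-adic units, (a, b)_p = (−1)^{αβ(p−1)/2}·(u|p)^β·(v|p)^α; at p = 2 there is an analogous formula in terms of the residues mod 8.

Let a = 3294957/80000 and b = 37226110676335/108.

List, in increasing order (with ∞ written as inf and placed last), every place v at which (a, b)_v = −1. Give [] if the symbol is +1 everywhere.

(a, b) ≡ (2346, 4845) mod (ℚ^×)²; places V = {2, 3, 5, 7, 17, 19, 23, 41, 53, ∞}.
(a,b)_23: α=1, u≡14; β=4, v≡22 (mod 23); (14|23)=-1, (22|23)=-1; sign (−1)^0·-1^4·-1^1 = -1.
(a,b)_41: α=0, u≡31; β=2, v≡22 (mod 41); (31|41)=+1, (22|41)=-1; sign (−1)^0·+1^2·-1^0 = +1.
(a,b)_2: α=-7, β=-2; u≡5, v≡5 (mod 8); ε(u)ε(v)=0·0, αω(v)=-7·1, βω(u)=-2·1; sum ≡ 1  ⇒  -1.
(a,b)_17: α=1, u≡15; β=1, v≡4 (mod 17); (15|17)=+1, (4|17)=+1; sign (−1)^0·+1^1·+1^1 = +1.
(a,b)_3: α=1, u≡2; β=-3, v≡1 (mod 3); (2|3)=-1, (1|3)=+1; sign (−1)^1·-1^-3·+1^1 = +1.
(a,b)_19: α=0, u≡11; β=1, v≡3 (mod 19); (11|19)=+1, (3|19)=-1; sign (−1)^0·+1^1·-1^0 = +1.
(a,b)_5: α=-4, u≡4; β=1, v≡4 (mod 5); (4|5)=+1, (4|5)=+1; sign (−1)^0·+1^1·+1^-4 = +1.
(a,b)_∞: sgn(2346)=+, sgn(4845)=+, so +1.
(a,b)_53: α=2, u≡51; β=0, v≡8 (mod 53); (51|53)=-1, (8|53)=-1; sign (−1)^0·-1^0·-1^2 = +1.
(a,b)_7: α=0, u≡2; β=2, v≡1 (mod 7); (2|7)=+1, (1|7)=+1; sign (−1)^0·+1^2·+1^0 = +1.
Ram(2346, 4845) = {2, 23}; no ℚ_2-point on the conic.

[2, 23]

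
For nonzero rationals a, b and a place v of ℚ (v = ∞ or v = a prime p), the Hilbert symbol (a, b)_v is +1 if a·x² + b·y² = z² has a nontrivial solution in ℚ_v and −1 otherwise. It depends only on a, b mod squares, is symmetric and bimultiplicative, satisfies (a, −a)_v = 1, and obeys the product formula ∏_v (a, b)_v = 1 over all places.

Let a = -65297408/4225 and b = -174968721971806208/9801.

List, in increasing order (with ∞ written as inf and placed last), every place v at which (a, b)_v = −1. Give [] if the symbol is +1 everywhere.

[17, inf]

Mod squares: a ≡ -527, b ≡ -33263. Check v ∈ {∞, 2, 3, 5, 11, 13, 17, 29, 31, 37}.
v=31: a=31^1·(≡16), b=31^3·(≡15) mod 31; (16|31)=+1, (15|31)=-1; (−1)^{1·3·15}·(+1)^3·(-1)^1 = +1.
v=5: a=5^-2·(≡3), b=5^0·(≡2) mod 5; (3|5)=-1, (2|5)=-1; (−1)^{-2·0·2}·(-1)^0·(-1)^-2 = +1.
v=2: v_2(a)=10, v_2(b)=16; units ≡ 1, 1 (mod 8); ε·ε+αω+βω = 0·0+10·0+16·0 ≡ 0  ⇒  (a,b)_2 = +1.
v=13: a=13^-2·(≡7), b=13^0·(≡4) mod 13; (7|13)=-1, (4|13)=+1; (−1)^{-2·0·6}·(-1)^0·(+1)^-2 = +1.
v=∞: -527 < 0 and -33263 < 0  ⇒  (a,b)_∞ = -1.
v=29: a=29^0·(≡25), b=29^1·(≡5) mod 29; (25|29)=+1, (5|29)=+1; (−1)^{0·1·14}·(+1)^1·(+1)^0 = +1.
v=11: a=11^2·(≡1), b=11^-2·(≡4) mod 11; (1|11)=+1, (4|11)=+1; (−1)^{2·-2·5}·(+1)^-2·(+1)^2 = +1.
v=17: a=17^1·(≡14), b=17^4·(≡6) mod 17; (14|17)=-1, (6|17)=-1; (−1)^{1·4·8}·(-1)^4·(-1)^1 = -1.
v=37: a=37^0·(≡1), b=37^1·(≡36) mod 37; (1|37)=+1, (36|37)=+1; (−1)^{0·1·18}·(+1)^1·(+1)^0 = +1.
v=3: a=3^0·(≡1), b=3^-4·(≡1) mod 3; (1|3)=+1, (1|3)=+1; (−1)^{0·-4·1}·(+1)^-4·(+1)^0 = +1.
|Ram(-527, -33263)| = 2, even; anisotropic at {17, ∞}.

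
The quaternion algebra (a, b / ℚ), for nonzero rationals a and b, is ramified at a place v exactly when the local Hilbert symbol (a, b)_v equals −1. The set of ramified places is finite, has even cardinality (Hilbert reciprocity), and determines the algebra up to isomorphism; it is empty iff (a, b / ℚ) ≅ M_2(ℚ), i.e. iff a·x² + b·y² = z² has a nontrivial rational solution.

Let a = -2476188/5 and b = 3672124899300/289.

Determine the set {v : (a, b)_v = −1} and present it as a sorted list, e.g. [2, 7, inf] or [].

[3, 5, 11, 13]

(a, b) ≡ (-2035, 15873) mod (ℚ^×)²; places V = {2, 3, 5, 11, 13, 17, 37, ∞}.
(a,b)_17: α=0, u≡3; β=-2, v≡11 (mod 17); (3|17)=-1, (11|17)=-1; sign (−1)^0·-1^-2·-1^0 = +1.
(a,b)_2: α=2, β=2; u≡5, v≡1 (mod 8); ε(u)ε(v)=0·0, αω(v)=2·0, βω(u)=2·1; sum ≡ 0  ⇒  +1.
(a,b)_13: α=2, u≡5; β=5, v≡4 (mod 13); (5|13)=-1, (4|13)=+1; sign (−1)^0·-1^5·+1^2 = -1.
(a,b)_5: α=-1, u≡2; β=2, v≡3 (mod 5); (2|5)=-1, (3|5)=-1; sign (−1)^0·-1^2·-1^-1 = -1.
(a,b)_3: α=2, u≡2; β=5, v≡2 (mod 3); (2|3)=-1, (2|3)=-1; sign (−1)^0·-1^5·-1^2 = -1.
(a,b)_∞: sgn(-2035)=−, sgn(15873)=+, so +1.
(a,b)_11: α=1, u≡8; β=1, v≡6 (mod 11); (8|11)=-1, (6|11)=-1; sign (−1)^1·-1^1·-1^1 = -1.
(a,b)_37: α=1, u≡24; β=1, v≡14 (mod 37); (24|37)=-1, (14|37)=-1; sign (−1)^0·-1^1·-1^1 = +1.
|Ram(-2035, 15873)| = 4, even; anisotropic at {3, 5, 11, 13}.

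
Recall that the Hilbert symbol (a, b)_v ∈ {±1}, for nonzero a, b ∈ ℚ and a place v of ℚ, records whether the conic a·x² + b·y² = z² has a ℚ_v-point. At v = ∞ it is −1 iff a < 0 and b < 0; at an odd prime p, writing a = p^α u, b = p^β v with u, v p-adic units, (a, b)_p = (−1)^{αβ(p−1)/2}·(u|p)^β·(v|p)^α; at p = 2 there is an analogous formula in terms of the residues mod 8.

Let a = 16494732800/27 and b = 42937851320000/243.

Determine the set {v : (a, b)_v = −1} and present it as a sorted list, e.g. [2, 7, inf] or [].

(a, b) ≡ (546, 4641) mod (ℚ^×)²; places V = {2, 3, 5, 7, 13, 17, ∞}.
(a,b)_∞: sgn(546)=+, sgn(4641)=+, so +1.
(a,b)_17: α=2, u≡8; β=3, v≡2 (mod 17); (8|17)=+1, (2|17)=+1; sign (−1)^0·+1^3·+1^2 = +1.
(a,b)_13: α=1, u≡3; β=1, v≡7 (mod 13); (3|13)=+1, (7|13)=-1; sign (−1)^0·+1^1·-1^1 = -1.
(a,b)_5: α=2, u≡1; β=4, v≡4 (mod 5); (1|5)=+1, (4|5)=+1; sign (−1)^0·+1^4·+1^2 = +1.
(a,b)_7: α=3, u≡1; β=5, v≡6 (mod 7); (1|7)=+1, (6|7)=-1; sign (−1)^1·+1^5·-1^3 = +1.
(a,b)_3: α=-3, u≡2; β=-5, v≡2 (mod 3); (2|3)=-1, (2|3)=-1; sign (−1)^1·-1^-5·-1^-3 = -1.
(a,b)_2: α=9, β=6; u≡1, v≡1 (mod 8); ε(u)ε(v)=0·0, αω(v)=9·0, βω(u)=6·0; sum ≡ 0  ⇒  +1.
|Ram(546, 4641)| = 2, even; anisotropic at {3, 13}.

[3, 13]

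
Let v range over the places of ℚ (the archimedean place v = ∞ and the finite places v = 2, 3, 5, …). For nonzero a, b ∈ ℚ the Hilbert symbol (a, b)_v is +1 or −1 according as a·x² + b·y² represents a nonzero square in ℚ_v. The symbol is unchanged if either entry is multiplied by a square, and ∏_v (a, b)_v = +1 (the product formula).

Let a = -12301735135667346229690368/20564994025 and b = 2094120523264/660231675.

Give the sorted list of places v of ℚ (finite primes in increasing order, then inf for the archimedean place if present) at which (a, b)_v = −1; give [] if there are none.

[7, 31]

Mod squares: a ≡ -462, b ≡ 14322. Check v ∈ {∞, 2, 3, 5, 7, 11, 17, 23, 29, 31, 43}.
v=11: a=11^5·(≡2), b=11^3·(≡4) mod 11; (2|11)=-1, (4|11)=+1; (−1)^{5·3·5}·(-1)^3·(+1)^5 = +1.
v=31: a=31^2·(≡6), b=31^1·(≡20) mod 31; (6|31)=-1, (20|31)=+1; (−1)^{2·1·15}·(-1)^1·(+1)^2 = -1.
v=∞: -462 < 0 and 14322 > 0  ⇒  (a,b)_∞ = +1.
v=43: a=43^-2·(≡41), b=43^-2·(≡3) mod 43; (41|43)=+1, (3|43)=-1; (−1)^{-2·-2·21}·(+1)^-2·(-1)^-2 = +1.
v=29: a=29^-2·(≡27), b=29^0·(≡9) mod 29; (27|29)=-1, (9|29)=+1; (−1)^{-2·0·14}·(-1)^0·(+1)^-2 = +1.
v=7: a=7^5·(≡1), b=7^3·(≡4) mod 7; (1|7)=+1, (4|7)=+1; (−1)^{5·3·3}·(+1)^3·(+1)^5 = -1.
v=23: a=23^-2·(≡21), b=23^-2·(≡6) mod 23; (21|23)=-1, (6|23)=+1; (−1)^{-2·-2·11}·(-1)^-2·(+1)^-2 = +1.
v=3: a=3^3·(≡2), b=3^-3·(≡1) mod 3; (2|3)=-1, (1|3)=+1; (−1)^{3·-3·1}·(-1)^-3·(+1)^3 = +1.
v=17: a=17^4·(≡11), b=17^2·(≡2) mod 17; (11|17)=-1, (2|17)=+1; (−1)^{4·2·8}·(-1)^2·(+1)^4 = +1.
v=2: v_2(a)=21, v_2(b)=9; units ≡ 1, 1 (mod 8); ε·ε+αω+βω = 0·0+21·0+9·0 ≡ 0  ⇒  (a,b)_2 = +1.
v=5: a=5^-2·(≡2), b=5^-2·(≡2) mod 5; (2|5)=-1, (2|5)=-1; (−1)^{-2·-2·2}·(-1)^-2·(-1)^-2 = +1.
(-462, 14322 / ℚ) ramifies at {7, 31}: a division algebra.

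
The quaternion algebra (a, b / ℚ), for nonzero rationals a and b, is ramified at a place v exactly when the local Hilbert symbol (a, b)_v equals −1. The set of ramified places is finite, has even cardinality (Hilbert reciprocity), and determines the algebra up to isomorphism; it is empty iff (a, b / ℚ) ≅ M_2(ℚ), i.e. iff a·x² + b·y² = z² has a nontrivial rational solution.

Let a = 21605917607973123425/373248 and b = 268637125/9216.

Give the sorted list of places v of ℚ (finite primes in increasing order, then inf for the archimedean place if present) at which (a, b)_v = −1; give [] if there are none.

Mod squares: a ≡ 25714, b ≡ 10745485. Check v ∈ {∞, 2, 3, 5, 7, 11, 13, 23, 41, 43, 53}.
v=7: a=7^6·(≡3), b=7^0·(≡2) mod 7; (3|7)=-1, (2|7)=+1; (−1)^{6·0·3}·(-1)^0·(+1)^6 = +1.
v=43: a=43^1·(≡5), b=43^1·(≡27) mod 43; (5|43)=-1, (27|43)=-1; (−1)^{1·1·21}·(-1)^1·(-1)^1 = -1.
v=53: a=53^2·(≡29), b=53^1·(≡5) mod 53; (29|53)=+1, (5|53)=-1; (−1)^{2·1·26}·(+1)^1·(-1)^2 = +1.
v=∞: 25714 > 0 and 10745485 > 0  ⇒  (a,b)_∞ = +1.
v=3: a=3^-6·(≡1), b=3^-2·(≡1) mod 3; (1|3)=+1, (1|3)=+1; (−1)^{-6·-2·1}·(+1)^-2·(+1)^-6 = +1.
v=11: a=11^2·(≡7), b=11^0·(≡1) mod 11; (7|11)=-1, (1|11)=+1; (−1)^{2·0·5}·(-1)^0·(+1)^2 = +1.
v=23: a=23^1·(≡21), b=23^1·(≡11) mod 23; (21|23)=-1, (11|23)=-1; (−1)^{1·1·11}·(-1)^1·(-1)^1 = -1.
v=5: a=5^2·(≡4), b=5^3·(≡2) mod 5; (4|5)=+1, (2|5)=-1; (−1)^{2·3·2}·(+1)^3·(-1)^2 = +1.
v=13: a=13^1·(≡11), b=13^0·(≡10) mod 13; (11|13)=-1, (10|13)=+1; (−1)^{1·0·6}·(-1)^0·(+1)^1 = +1.
v=41: a=41^2·(≡12), b=41^1·(≡14) mod 41; (12|41)=-1, (14|41)=-1; (−1)^{2·1·20}·(-1)^1·(-1)^2 = -1.
v=2: v_2(a)=-9, v_2(b)=-10; units ≡ 1, 5 (mod 8); ε·ε+αω+βω = 0·0+-9·1+-10·0 ≡ 1  ⇒  (a,b)_2 = -1.
|Ram(25714, 10745485)| = 4, even; anisotropic at {2, 23, 41, 43}.

[2, 23, 41, 43]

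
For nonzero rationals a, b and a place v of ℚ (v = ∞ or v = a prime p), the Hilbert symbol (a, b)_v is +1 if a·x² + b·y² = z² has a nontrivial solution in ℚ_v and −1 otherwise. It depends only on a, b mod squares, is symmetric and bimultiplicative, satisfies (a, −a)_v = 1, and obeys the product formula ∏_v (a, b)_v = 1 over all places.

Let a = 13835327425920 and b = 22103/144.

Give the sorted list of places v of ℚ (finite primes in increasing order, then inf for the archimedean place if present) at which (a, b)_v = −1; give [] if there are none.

[2, 5]

(a, b) ≡ (230230, 23) mod (ℚ^×)²; places V = {2, 3, 5, 7, 11, 13, 17, 19, 23, 31, ∞}.
(a,b)_7: α=1, u≡1; β=0, v≡1 (mod 7); (1|7)=+1, (1|7)=+1; sign (−1)^0·+1^0·+1^1 = +1.
(a,b)_3: α=2, u≡1; β=-2, v≡2 (mod 3); (1|3)=+1, (2|3)=-1; sign (−1)^0·+1^-2·-1^2 = +1.
(a,b)_2: α=7, β=-4; u≡3, v≡7 (mod 8); ε(u)ε(v)=1·1, αω(v)=7·0, βω(u)=-4·1; sum ≡ 1  ⇒  -1.
(a,b)_11: α=1, u≡6; β=0, v≡4 (mod 11); (6|11)=-1, (4|11)=+1; sign (−1)^0·-1^0·+1^1 = +1.
(a,b)_17: α=2, u≡8; β=0, v≡11 (mod 17); (8|17)=+1, (11|17)=-1; sign (−1)^0·+1^0·-1^2 = +1.
(a,b)_23: α=1, u≡5; β=1, v≡3 (mod 23); (5|23)=-1, (3|23)=+1; sign (−1)^1·-1^1·+1^1 = +1.
(a,b)_5: α=1, u≡4; β=0, v≡2 (mod 5); (4|5)=+1, (2|5)=-1; sign (−1)^0·+1^0·-1^1 = -1.
(a,b)_13: α=1, u≡12; β=0, v≡3 (mod 13); (12|13)=+1, (3|13)=+1; sign (−1)^0·+1^0·+1^1 = +1.
(a,b)_∞: sgn(230230)=+, sgn(23)=+, so +1.
(a,b)_31: α=0, u≡3; β=2, v≡12 (mod 31); (3|31)=-1, (12|31)=-1; sign (−1)^0·-1^2·-1^0 = +1.
(a,b)_19: α=2, u≡16; β=0, v≡4 (mod 19); (16|19)=+1, (4|19)=+1; sign (−1)^0·+1^0·+1^2 = +1.
|Ram(230230, 23)| = 2, even; anisotropic at {2, 5}.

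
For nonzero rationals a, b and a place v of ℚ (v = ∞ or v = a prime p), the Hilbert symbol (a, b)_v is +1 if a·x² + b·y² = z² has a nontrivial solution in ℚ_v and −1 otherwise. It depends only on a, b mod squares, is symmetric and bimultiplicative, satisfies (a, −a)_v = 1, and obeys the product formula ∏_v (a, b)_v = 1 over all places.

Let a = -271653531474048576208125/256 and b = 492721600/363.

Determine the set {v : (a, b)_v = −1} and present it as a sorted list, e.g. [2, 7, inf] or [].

[3, 7, 29, 41]

(a, b) ≡ (-22533, 923853) mod (ℚ^×)²; places V = {2, 3, 5, 7, 11, 29, 37, 41, ∞}.
(a,b)_∞: sgn(-22533)=−, sgn(923853)=+, so +1.
(a,b)_41: α=4, u≡38; β=1, v≡26 (mod 41); (38|41)=-1, (26|41)=-1; sign (−1)^0·-1^1·-1^4 = -1.
(a,b)_3: α=1, u≡1; β=-1, v≡1 (mod 3); (1|3)=+1, (1|3)=+1; sign (−1)^1·+1^-1·+1^1 = -1.
(a,b)_37: α=3, u≡22; β=1, v≡29 (mod 37); (22|37)=-1, (29|37)=-1; sign (−1)^0·-1^1·-1^3 = +1.
(a,b)_5: α=4, u≡2; β=2, v≡3 (mod 5); (2|5)=-1, (3|5)=-1; sign (−1)^0·-1^2·-1^4 = +1.
(a,b)_11: α=2, u≡2; β=-2, v≡10 (mod 11); (2|11)=-1, (10|11)=-1; sign (−1)^0·-1^-2·-1^2 = +1.
(a,b)_7: α=3, u≡4; β=1, v≡1 (mod 7); (4|7)=+1, (1|7)=+1; sign (−1)^1·+1^1·+1^3 = -1.
(a,b)_29: α=3, u≡22; β=1, v≡21 (mod 29); (22|29)=+1, (21|29)=-1; sign (−1)^0·+1^1·-1^3 = -1.
(a,b)_2: α=-8, β=6; u≡3, v≡5 (mod 8); ε(u)ε(v)=1·0, αω(v)=-8·1, βω(u)=6·1; sum ≡ 0  ⇒  +1.
Ram(-22533, 923853) = {3, 7, 29, 41}; no ℚ_3-point on the conic.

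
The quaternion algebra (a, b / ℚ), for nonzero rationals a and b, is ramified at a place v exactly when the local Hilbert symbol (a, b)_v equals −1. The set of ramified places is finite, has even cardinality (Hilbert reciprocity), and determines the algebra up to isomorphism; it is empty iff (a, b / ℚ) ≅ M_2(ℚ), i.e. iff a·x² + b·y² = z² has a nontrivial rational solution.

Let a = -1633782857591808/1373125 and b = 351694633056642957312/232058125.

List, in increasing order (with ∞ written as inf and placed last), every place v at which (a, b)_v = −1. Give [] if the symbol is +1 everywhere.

[3, 7]

(a, b) ≡ (-39, 546) mod (ℚ^×)²; places V = {2, 3, 5, 7, 11, 13, 31, 41, ∞}.
(a,b)_3: α=3, u≡2; β=3, v≡2 (mod 3); (2|3)=-1, (2|3)=-1; sign (−1)^1·-1^3·-1^3 = -1.
(a,b)_5: α=-4, u≡1; β=-4, v≡4 (mod 5); (1|5)=+1, (4|5)=+1; sign (−1)^0·+1^-4·+1^-4 = +1.
(a,b)_31: α=0, u≡22; β=2, v≡20 (mod 31); (22|31)=-1, (20|31)=+1; sign (−1)^0·-1^2·+1^0 = +1.
(a,b)_41: α=2, u≡37; β=2, v≡3 (mod 41); (37|41)=+1, (3|41)=-1; sign (−1)^0·+1^2·-1^2 = +1.
(a,b)_13: α=-3, u≡12; β=-5, v≡10 (mod 13); (12|13)=+1, (10|13)=+1; sign (−1)^0·+1^-5·+1^-3 = +1.
(a,b)_11: α=4, u≡5; β=4, v≡2 (mod 11); (5|11)=+1, (2|11)=-1; sign (−1)^0·+1^4·-1^4 = +1.
(a,b)_∞: sgn(-39)=−, sgn(546)=+, so +1.
(a,b)_7: α=4, u≡3; β=5, v≡4 (mod 7); (3|7)=-1, (4|7)=+1; sign (−1)^0·-1^5·+1^4 = -1.
(a,b)_2: α=10, β=15; u≡1, v≡1 (mod 8); ε(u)ε(v)=0·0, αω(v)=10·0, βω(u)=15·0; sum ≡ 0  ⇒  +1.
|Ram(-39, 546)| = 2, even; anisotropic at {3, 7}.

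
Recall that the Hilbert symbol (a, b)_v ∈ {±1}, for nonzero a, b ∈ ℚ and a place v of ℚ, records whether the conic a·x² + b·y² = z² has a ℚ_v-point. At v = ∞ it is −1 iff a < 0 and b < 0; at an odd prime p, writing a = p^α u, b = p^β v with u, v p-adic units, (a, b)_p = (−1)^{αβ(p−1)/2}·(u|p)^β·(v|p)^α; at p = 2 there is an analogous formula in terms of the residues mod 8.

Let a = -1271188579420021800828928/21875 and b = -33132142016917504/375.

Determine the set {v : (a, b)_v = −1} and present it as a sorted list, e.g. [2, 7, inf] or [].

(a, b) ≡ (-124355, -4785) mod (ℚ^×)²; places V = {2, 3, 5, 7, 11, 17, 19, 29, ∞}.
(a,b)_11: α=1, u≡5; β=1, v≡1 (mod 11); (5|11)=+1, (1|11)=+1; sign (−1)^1·+1^1·+1^1 = -1.
(a,b)_17: α=5, u≡14; β=4, v≡8 (mod 17); (14|17)=-1, (8|17)=+1; sign (−1)^0·-1^4·+1^5 = +1.
(a,b)_∞: sgn(-124355)=−, sgn(-4785)=−, so -1.
(a,b)_5: α=-5, u≡1; β=-3, v≡2 (mod 5); (1|5)=+1, (2|5)=-1; sign (−1)^0·+1^-3·-1^-5 = -1.
(a,b)_19: α=3, u≡13; β=2, v≡18 (mod 19); (13|19)=-1, (18|19)=-1; sign (−1)^0·-1^2·-1^3 = -1.
(a,b)_2: α=24, β=12; u≡5, v≡7 (mod 8); ε(u)ε(v)=0·1, αω(v)=24·0, βω(u)=12·1; sum ≡ 0  ⇒  +1.
(a,b)_3: α=0, u≡1; β=-1, v≡1 (mod 3); (1|3)=+1, (1|3)=+1; sign (−1)^0·+1^-1·+1^0 = +1.
(a,b)_29: α=4, u≡21; β=3, v≡22 (mod 29); (21|29)=-1, (22|29)=+1; sign (−1)^0·-1^3·+1^4 = -1.
(a,b)_7: α=-1, u≡2; β=0, v≡5 (mod 7); (2|7)=+1, (5|7)=-1; sign (−1)^0·+1^0·-1^-1 = -1.
(-124355, -4785 / ℚ) ramifies at {5, 7, 11, 19, 29, ∞}: a division algebra.

[5, 7, 11, 19, 29, inf]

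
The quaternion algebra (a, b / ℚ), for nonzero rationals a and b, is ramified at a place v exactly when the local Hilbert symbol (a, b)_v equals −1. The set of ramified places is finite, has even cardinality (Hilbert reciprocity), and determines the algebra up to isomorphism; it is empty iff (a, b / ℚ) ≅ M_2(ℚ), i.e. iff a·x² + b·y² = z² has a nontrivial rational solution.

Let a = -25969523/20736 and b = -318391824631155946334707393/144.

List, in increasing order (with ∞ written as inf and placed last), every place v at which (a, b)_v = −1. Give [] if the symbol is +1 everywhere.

[17, inf]

Mod squares: a ≡ -25969523, b ≡ -3429937. Check v ∈ {∞, 2, 3, 7, 17, 19, 37, 41, 53}.
v=37: a=37^1·(≡3), b=37^3·(≡3) mod 37; (3|37)=+1, (3|37)=+1; (−1)^{1·3·18}·(+1)^3·(+1)^1 = +1.
v=41: a=41^1·(≡24), b=41^3·(≡24) mod 41; (24|41)=-1, (24|41)=-1; (−1)^{1·3·20}·(-1)^3·(-1)^1 = +1.
v=7: a=7^0·(≡4), b=7^3·(≡1) mod 7; (4|7)=+1, (1|7)=+1; (−1)^{0·3·3}·(+1)^3·(+1)^0 = +1.
v=53: a=53^1·(≡24), b=53^4·(≡42) mod 53; (24|53)=+1, (42|53)=+1; (−1)^{1·4·26}·(+1)^4·(+1)^1 = +1.
v=17: a=17^1·(≡4), b=17^3·(≡5) mod 17; (4|17)=+1, (5|17)=-1; (−1)^{1·3·8}·(+1)^3·(-1)^1 = -1.
v=∞: -25969523 < 0 and -3429937 < 0  ⇒  (a,b)_∞ = -1.
v=19: a=19^1·(≡17), b=19^3·(≡15) mod 19; (17|19)=+1, (15|19)=-1; (−1)^{1·3·9}·(+1)^3·(-1)^1 = +1.
v=3: a=3^-4·(≡1), b=3^-2·(≡2) mod 3; (1|3)=+1, (2|3)=-1; (−1)^{-4·-2·1}·(+1)^-2·(-1)^-4 = +1.
v=2: v_2(a)=-8, v_2(b)=-4; units ≡ 5, 7 (mod 8); ε·ε+αω+βω = 0·1+-8·0+-4·1 ≡ 0  ⇒  (a,b)_2 = +1.
(-25969523, -3429937 / ℚ) ramifies at {17, ∞}: a division algebra.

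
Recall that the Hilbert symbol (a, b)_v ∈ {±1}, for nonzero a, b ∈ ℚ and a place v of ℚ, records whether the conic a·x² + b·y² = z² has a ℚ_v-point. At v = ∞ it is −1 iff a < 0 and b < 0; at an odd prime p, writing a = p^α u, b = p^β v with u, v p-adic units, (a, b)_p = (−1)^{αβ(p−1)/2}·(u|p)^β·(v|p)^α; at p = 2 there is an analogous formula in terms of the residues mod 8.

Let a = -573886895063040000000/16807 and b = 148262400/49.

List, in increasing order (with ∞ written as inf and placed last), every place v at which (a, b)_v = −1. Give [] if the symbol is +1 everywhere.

[7, 13]

Mod squares: a ≡ -2730, b ≡ 286. Check v ∈ {∞, 2, 3, 5, 7, 11, 13}.
v=2: v_2(a)=21, v_2(b)=9; units ≡ 3, 7 (mod 8); ε·ε+αω+βω = 1·1+21·0+9·1 ≡ 0  ⇒  (a,b)_2 = +1.
v=∞: -2730 < 0 and 286 > 0  ⇒  (a,b)_∞ = +1.
v=13: a=13^3·(≡8), b=13^1·(≡3) mod 13; (8|13)=-1, (3|13)=+1; (−1)^{3·1·6}·(-1)^1·(+1)^3 = -1.
v=7: a=7^-5·(≡1), b=7^-2·(≡6) mod 7; (1|7)=+1, (6|7)=-1; (−1)^{-5·-2·3}·(+1)^-2·(-1)^-5 = -1.
v=3: a=3^13·(≡2), b=3^4·(≡1) mod 3; (2|3)=-1, (1|3)=+1; (−1)^{13·4·1}·(-1)^4·(+1)^13 = +1.
v=5: a=5^7·(≡4), b=5^2·(≡4) mod 5; (4|5)=+1, (4|5)=+1; (−1)^{7·2·2}·(+1)^2·(+1)^7 = +1.
v=11: a=11^0·(≡9), b=11^1·(≡9) mod 11; (9|11)=+1, (9|11)=+1; (−1)^{0·1·5}·(+1)^1·(+1)^0 = +1.
|Ram(-2730, 286)| = 2, even; anisotropic at {7, 13}.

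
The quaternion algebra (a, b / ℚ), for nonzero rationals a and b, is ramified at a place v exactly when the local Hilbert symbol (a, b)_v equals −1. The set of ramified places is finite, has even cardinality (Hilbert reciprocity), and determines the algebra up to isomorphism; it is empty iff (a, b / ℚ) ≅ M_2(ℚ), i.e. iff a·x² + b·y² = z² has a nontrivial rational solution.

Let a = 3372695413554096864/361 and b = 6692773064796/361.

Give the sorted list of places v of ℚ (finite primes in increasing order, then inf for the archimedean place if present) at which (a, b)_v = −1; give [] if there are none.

Mod squares: a ≡ 22126, b ≡ 31. Check v ∈ {∞, 2, 3, 7, 13, 19, 23, 31, 37}.
v=23: a=23^3·(≡17), b=23^2·(≡9) mod 23; (17|23)=-1, (9|23)=+1; (−1)^{3·2·11}·(-1)^2·(+1)^3 = +1.
v=2: v_2(a)=5, v_2(b)=2; units ≡ 7, 7 (mod 8); ε·ε+αω+βω = 1·1+5·0+2·0 ≡ 1  ⇒  (a,b)_2 = -1.
v=31: a=31^2·(≡26), b=31^1·(≡10) mod 31; (26|31)=-1, (10|31)=+1; (−1)^{2·1·15}·(-1)^1·(+1)^2 = -1.
v=7: a=7^0·(≡6), b=7^2·(≡5) mod 7; (6|7)=-1, (5|7)=-1; (−1)^{0·2·3}·(-1)^2·(-1)^0 = +1.
v=19: a=19^-2·(≡18), b=19^-2·(≡12) mod 19; (18|19)=-1, (12|19)=-1; (−1)^{-2·-2·9}·(-1)^-2·(-1)^-2 = +1.
v=13: a=13^3·(≡9), b=13^2·(≡6) mod 13; (9|13)=+1, (6|13)=-1; (−1)^{3·2·6}·(+1)^2·(-1)^3 = -1.
v=3: a=3^4·(≡1), b=3^2·(≡1) mod 3; (1|3)=+1, (1|3)=+1; (−1)^{4·2·1}·(+1)^2·(+1)^4 = +1.
v=∞: 22126 > 0 and 31 > 0  ⇒  (a,b)_∞ = +1.
v=37: a=37^3·(≡6), b=37^2·(≡2) mod 37; (6|37)=-1, (2|37)=-1; (−1)^{3·2·18}·(-1)^2·(-1)^3 = -1.
|Ram(22126, 31)| = 4, even; anisotropic at {2, 13, 31, 37}.

[2, 13, 31, 37]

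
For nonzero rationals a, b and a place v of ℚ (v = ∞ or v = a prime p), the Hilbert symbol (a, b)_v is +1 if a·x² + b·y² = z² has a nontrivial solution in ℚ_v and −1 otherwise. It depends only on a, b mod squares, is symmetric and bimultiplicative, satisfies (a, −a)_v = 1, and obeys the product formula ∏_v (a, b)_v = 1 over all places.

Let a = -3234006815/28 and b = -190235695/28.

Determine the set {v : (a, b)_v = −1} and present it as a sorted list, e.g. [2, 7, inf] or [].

(a, b) ≡ (-463505, -27265) mod (ℚ^×)²; places V = {2, 5, 7, 13, 17, 19, 41, ∞}.
(a,b)_2: α=-2, β=-2; u≡7, v≡7 (mod 8); ε(u)ε(v)=1·1, αω(v)=-2·0, βω(u)=-2·0; sum ≡ 1  ⇒  -1.
(a,b)_5: α=1, u≡4; β=1, v≡2 (mod 5); (4|5)=+1, (2|5)=-1; sign (−1)^0·+1^1·-1^1 = -1.
(a,b)_13: α=2, u≡4; β=2, v≡1 (mod 13); (4|13)=+1, (1|13)=+1; sign (−1)^0·+1^2·+1^2 = +1.
(a,b)_∞: sgn(-463505)=−, sgn(-27265)=−, so -1.
(a,b)_7: α=-1, u≡6; β=-1, v≡2 (mod 7); (6|7)=-1, (2|7)=+1; sign (−1)^1·-1^-1·+1^-1 = +1.
(a,b)_19: α=1, u≡5; β=1, v≡7 (mod 19); (5|19)=+1, (7|19)=+1; sign (−1)^1·+1^1·+1^1 = -1.
(a,b)_17: α=3, u≡11; β=2, v≡11 (mod 17); (11|17)=-1, (11|17)=-1; sign (−1)^0·-1^2·-1^3 = -1.
(a,b)_41: α=1, u≡6; β=1, v≡10 (mod 41); (6|41)=-1, (10|41)=+1; sign (−1)^0·-1^1·+1^1 = -1.
(-463505, -27265 / ℚ) ramifies at {2, 5, 17, 19, 41, ∞}: a division algebra.

[2, 5, 17, 19, 41, inf]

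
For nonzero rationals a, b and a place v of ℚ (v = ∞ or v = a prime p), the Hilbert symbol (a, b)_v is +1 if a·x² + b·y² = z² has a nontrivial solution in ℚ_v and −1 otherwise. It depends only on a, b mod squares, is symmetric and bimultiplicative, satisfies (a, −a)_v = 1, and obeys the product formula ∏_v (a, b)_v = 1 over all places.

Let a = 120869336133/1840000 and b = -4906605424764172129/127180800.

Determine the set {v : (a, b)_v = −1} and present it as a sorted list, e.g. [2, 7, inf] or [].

Mod squares: a ≡ 7396662, b ≡ -138. Check v ∈ {∞, 2, 3, 5, 7, 11, 13, 17, 19, 23, 31}.
v=23: a=23^-1·(≡2), b=23^-1·(≡17) mod 23; (2|23)=+1, (17|23)=-1; (−1)^{-1·-1·11}·(+1)^-1·(-1)^-1 = +1.
v=∞: 7396662 > 0 and -138 < 0  ⇒  (a,b)_∞ = +1.
v=3: a=3^3·(≡1), b=3^-3·(≡2) mod 3; (1|3)=+1, (2|3)=-1; (−1)^{3·-3·1}·(+1)^-3·(-1)^3 = +1.
v=13: a=13^1·(≡3), b=13^4·(≡2) mod 13; (3|13)=+1, (2|13)=-1; (−1)^{1·4·6}·(+1)^4·(-1)^1 = -1.
v=2: v_2(a)=-7, v_2(b)=-13; units ≡ 3, 3 (mod 8); ε·ε+αω+βω = 1·1+-7·1+-13·1 ≡ 1  ⇒  (a,b)_2 = -1.
v=11: a=11^0·(≡5), b=11^2·(≡4) mod 11; (5|11)=+1, (4|11)=+1; (−1)^{0·2·5}·(+1)^2·(+1)^0 = +1.
v=5: a=5^-4·(≡2), b=5^-2·(≡3) mod 5; (2|5)=-1, (3|5)=-1; (−1)^{-4·-2·2}·(-1)^-2·(-1)^-4 = +1.
v=19: a=19^1·(≡6), b=19^2·(≡3) mod 19; (6|19)=+1, (3|19)=-1; (−1)^{1·2·9}·(+1)^2·(-1)^1 = -1.
v=31: a=31^1·(≡29), b=31^2·(≡6) mod 31; (29|31)=-1, (6|31)=-1; (−1)^{1·2·15}·(-1)^2·(-1)^1 = -1.
v=17: a=17^4·(≡13), b=17^4·(≡16) mod 17; (13|17)=+1, (16|17)=+1; (−1)^{4·4·8}·(+1)^4·(+1)^4 = +1.
v=7: a=7^1·(≡4), b=7^2·(≡4) mod 7; (4|7)=+1, (4|7)=+1; (−1)^{1·2·3}·(+1)^2·(+1)^1 = +1.
(7396662, -138 / ℚ) ramifies at {2, 13, 19, 31}: a division algebra.

[2, 13, 19, 31]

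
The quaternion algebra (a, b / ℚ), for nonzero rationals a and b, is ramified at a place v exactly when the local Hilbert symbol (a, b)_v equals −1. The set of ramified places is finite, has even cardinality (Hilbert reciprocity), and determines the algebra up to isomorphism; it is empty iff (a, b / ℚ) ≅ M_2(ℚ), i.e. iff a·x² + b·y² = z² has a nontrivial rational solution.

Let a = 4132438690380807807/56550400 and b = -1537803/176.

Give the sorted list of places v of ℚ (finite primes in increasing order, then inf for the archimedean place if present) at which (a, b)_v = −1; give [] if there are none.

(a, b) ≡ (23, -3553) mod (ℚ^×)²; places V = {2, 3, 5, 7, 11, 13, 17, 19, 23, 47, ∞}.
(a,b)_13: α=2, u≡3; β=0, v≡12 (mod 13); (3|13)=+1, (12|13)=+1; sign (−1)^0·+1^0·+1^2 = +1.
(a,b)_47: α=-2, u≡5; β=0, v≡40 (mod 47); (5|47)=-1, (40|47)=-1; sign (−1)^0·-1^0·-1^-2 = +1.
(a,b)_17: α=2, u≡5; β=1, v≡11 (mod 17); (5|17)=-1, (11|17)=-1; sign (−1)^0·-1^1·-1^2 = -1.
(a,b)_7: α=2, u≡4; β=0, v≡6 (mod 7); (4|7)=+1, (6|7)=-1; sign (−1)^0·+1^0·-1^2 = +1.
(a,b)_11: α=2, u≡3; β=-1, v≡6 (mod 11); (3|11)=+1, (6|11)=-1; sign (−1)^0·+1^-1·-1^2 = +1.
(a,b)_2: α=-10, β=-4; u≡7, v≡7 (mod 8); ε(u)ε(v)=1·1, αω(v)=-10·0, βω(u)=-4·0; sum ≡ 1  ⇒  -1.
(a,b)_5: α=-2, u≡2; β=0, v≡2 (mod 5); (2|5)=-1, (2|5)=-1; sign (−1)^0·-1^0·-1^-2 = +1.
(a,b)_19: α=4, u≡16; β=1, v≡12 (mod 19); (16|19)=+1, (12|19)=-1; sign (−1)^0·+1^1·-1^4 = +1.
(a,b)_3: α=2, u≡2; β=2, v≡2 (mod 3); (2|3)=-1, (2|3)=-1; sign (−1)^0·-1^2·-1^2 = +1.
(a,b)_∞: sgn(23)=+, sgn(-3553)=−, so +1.
(a,b)_23: α=3, u≡13; β=2, v≡4 (mod 23); (13|23)=+1, (4|23)=+1; sign (−1)^0·+1^2·+1^3 = +1.
|Ram(23, -3553)| = 2, even; anisotropic at {2, 17}.

[2, 17]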